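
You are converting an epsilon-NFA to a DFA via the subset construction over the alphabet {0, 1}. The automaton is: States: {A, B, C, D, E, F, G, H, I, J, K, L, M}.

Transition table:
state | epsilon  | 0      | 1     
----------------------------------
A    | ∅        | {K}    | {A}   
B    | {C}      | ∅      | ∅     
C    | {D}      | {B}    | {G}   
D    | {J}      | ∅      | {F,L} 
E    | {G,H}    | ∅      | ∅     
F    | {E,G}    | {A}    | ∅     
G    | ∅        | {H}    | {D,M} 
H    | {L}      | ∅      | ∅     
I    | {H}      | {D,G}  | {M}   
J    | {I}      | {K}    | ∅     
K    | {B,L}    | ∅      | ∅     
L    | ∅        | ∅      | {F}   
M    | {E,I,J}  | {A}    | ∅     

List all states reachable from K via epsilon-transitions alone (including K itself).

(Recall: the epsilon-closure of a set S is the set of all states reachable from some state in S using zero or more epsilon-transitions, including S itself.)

Start with {K}.
From K via epsilon: add B, L.
From B via epsilon: add C.
From C via epsilon: add D.
From D via epsilon: add J.
From J via epsilon: add I.
From I via epsilon: add H.
No new states can be added; the closed set is {B, C, D, H, I, J, K, L}.

{B, C, D, H, I, J, K, L}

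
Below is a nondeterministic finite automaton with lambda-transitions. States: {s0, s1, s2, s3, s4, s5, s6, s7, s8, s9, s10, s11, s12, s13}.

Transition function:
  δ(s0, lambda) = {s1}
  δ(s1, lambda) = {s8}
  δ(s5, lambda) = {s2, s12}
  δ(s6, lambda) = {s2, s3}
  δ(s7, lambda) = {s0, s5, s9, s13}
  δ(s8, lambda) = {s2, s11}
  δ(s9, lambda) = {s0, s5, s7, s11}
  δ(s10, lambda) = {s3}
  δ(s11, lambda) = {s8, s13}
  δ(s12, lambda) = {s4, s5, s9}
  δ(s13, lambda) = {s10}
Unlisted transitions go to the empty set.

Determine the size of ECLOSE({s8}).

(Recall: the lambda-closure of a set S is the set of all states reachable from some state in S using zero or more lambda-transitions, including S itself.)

6

Start with {s8}.
From s8 via lambda: add s2, s11.
From s11 via lambda: add s13.
From s13 via lambda: add s10.
From s10 via lambda: add s3.
lambda-closure = {s2, s3, s8, s10, s11, s13}, which has 6 states.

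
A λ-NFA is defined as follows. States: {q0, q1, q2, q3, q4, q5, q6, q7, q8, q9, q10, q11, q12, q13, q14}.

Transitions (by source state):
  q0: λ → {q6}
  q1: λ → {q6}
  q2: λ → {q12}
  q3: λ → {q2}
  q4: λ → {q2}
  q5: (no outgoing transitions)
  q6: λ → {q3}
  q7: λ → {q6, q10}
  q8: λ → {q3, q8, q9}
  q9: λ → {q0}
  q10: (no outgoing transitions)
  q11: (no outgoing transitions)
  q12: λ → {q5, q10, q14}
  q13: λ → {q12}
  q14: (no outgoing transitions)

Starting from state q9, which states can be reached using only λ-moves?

Start with {q9}.
From q9 via λ: add q0.
From q0 via λ: add q6.
From q6 via λ: add q3.
From q3 via λ: add q2.
From q2 via λ: add q12.
From q12 via λ: add q5, q10, q14.
No new states can be added; the closed set is {q0, q2, q3, q5, q6, q9, q10, q12, q14}.

{q0, q2, q3, q5, q6, q9, q10, q12, q14}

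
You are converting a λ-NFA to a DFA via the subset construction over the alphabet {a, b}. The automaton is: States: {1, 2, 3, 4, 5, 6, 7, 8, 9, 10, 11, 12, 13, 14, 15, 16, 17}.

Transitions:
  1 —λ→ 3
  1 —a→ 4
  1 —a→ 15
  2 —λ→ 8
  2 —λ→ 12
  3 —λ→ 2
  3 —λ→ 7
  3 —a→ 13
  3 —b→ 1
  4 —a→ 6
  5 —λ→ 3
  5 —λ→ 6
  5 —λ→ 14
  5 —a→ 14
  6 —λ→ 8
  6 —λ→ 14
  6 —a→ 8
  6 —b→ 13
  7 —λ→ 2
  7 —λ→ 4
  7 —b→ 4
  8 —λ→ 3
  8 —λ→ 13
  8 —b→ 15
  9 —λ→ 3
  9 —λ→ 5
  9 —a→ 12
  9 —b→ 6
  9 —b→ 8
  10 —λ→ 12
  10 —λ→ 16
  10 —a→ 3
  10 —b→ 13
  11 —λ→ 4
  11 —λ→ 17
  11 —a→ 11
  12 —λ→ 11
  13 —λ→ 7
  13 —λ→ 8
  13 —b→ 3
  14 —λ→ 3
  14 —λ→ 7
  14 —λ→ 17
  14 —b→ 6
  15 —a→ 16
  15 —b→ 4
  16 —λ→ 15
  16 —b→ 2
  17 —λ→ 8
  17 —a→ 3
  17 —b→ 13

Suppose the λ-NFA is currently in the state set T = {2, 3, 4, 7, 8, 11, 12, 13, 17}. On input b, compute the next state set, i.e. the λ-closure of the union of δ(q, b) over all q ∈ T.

{1, 2, 3, 4, 7, 8, 11, 12, 13, 15, 17}

3 on b → {1}.
7 on b → {4}.
8 on b → {15}.
13 on b → {3}.
17 on b → {13}.
No b-transition from 2, 4, 11, 12.
Union after reading b: {1, 3, 4, 13, 15}.
Now take the λ-closure:
From 3 via λ: add 2, 7.
From 13 via λ: add 8.
From 2 via λ: add 12.
From 12 via λ: add 11.
From 11 via λ: add 17.
No new states can be added; the closed set is {1, 2, 3, 4, 7, 8, 11, 12, 13, 15, 17}.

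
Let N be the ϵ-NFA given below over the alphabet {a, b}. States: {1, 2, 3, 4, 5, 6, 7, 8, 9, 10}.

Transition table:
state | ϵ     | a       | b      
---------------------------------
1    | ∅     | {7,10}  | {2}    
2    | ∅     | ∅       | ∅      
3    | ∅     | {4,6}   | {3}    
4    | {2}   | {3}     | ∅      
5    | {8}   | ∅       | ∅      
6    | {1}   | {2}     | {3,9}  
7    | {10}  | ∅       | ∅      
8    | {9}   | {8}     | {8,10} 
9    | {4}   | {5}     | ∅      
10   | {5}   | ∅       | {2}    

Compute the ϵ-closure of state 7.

{2, 4, 5, 7, 8, 9, 10}

Start with {7}.
From 7 via ϵ: add 10.
From 10 via ϵ: add 5.
From 5 via ϵ: add 8.
From 8 via ϵ: add 9.
From 9 via ϵ: add 4.
From 4 via ϵ: add 2.
No new states can be added; the closed set is {2, 4, 5, 7, 8, 9, 10}.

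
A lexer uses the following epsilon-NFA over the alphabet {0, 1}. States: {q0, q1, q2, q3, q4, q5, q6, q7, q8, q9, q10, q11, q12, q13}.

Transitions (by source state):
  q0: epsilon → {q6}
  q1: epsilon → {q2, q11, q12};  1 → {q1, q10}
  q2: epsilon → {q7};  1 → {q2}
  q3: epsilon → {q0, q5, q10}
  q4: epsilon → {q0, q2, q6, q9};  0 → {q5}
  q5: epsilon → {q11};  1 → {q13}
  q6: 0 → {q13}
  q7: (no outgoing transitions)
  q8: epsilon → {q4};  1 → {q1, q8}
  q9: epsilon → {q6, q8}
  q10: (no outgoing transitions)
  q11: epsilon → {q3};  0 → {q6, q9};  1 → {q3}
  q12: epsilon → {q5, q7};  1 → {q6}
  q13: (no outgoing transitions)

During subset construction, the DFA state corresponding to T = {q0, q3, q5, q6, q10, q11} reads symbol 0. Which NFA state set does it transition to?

q6 on 0 → {q13}.
q11 on 0 → {q6, q9}.
No 0-transition from q0, q3, q5, q10.
Union after reading 0: {q6, q9, q13}.
Now take the epsilon-closure:
From q9 via epsilon: add q8.
From q8 via epsilon: add q4.
From q4 via epsilon: add q0, q2.
From q2 via epsilon: add q7.
No new states can be added; the closed set is {q0, q2, q4, q6, q7, q8, q9, q13}.

{q0, q2, q4, q6, q7, q8, q9, q13}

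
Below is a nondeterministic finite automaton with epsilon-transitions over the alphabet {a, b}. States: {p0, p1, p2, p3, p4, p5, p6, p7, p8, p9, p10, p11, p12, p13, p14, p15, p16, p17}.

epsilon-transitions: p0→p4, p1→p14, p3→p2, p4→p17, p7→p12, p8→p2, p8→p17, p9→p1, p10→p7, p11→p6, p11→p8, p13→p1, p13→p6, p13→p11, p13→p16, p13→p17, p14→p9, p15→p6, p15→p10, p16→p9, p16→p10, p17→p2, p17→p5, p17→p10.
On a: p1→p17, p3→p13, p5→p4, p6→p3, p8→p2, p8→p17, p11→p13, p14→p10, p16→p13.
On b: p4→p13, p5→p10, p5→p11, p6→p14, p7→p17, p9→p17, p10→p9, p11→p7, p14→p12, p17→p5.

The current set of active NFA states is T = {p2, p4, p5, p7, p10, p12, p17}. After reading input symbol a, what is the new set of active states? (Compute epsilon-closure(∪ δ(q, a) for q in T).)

{p2, p4, p5, p7, p10, p12, p17}

p5 on a → {p4}.
No a-transition from p2, p4, p7, p10, p12, p17.
Union after reading a: {p4}.
Now take the epsilon-closure:
From p4 via epsilon: add p17.
From p17 via epsilon: add p2, p5, p10.
From p10 via epsilon: add p7.
From p7 via epsilon: add p12.
No new states can be added; the closed set is {p2, p4, p5, p7, p10, p12, p17}.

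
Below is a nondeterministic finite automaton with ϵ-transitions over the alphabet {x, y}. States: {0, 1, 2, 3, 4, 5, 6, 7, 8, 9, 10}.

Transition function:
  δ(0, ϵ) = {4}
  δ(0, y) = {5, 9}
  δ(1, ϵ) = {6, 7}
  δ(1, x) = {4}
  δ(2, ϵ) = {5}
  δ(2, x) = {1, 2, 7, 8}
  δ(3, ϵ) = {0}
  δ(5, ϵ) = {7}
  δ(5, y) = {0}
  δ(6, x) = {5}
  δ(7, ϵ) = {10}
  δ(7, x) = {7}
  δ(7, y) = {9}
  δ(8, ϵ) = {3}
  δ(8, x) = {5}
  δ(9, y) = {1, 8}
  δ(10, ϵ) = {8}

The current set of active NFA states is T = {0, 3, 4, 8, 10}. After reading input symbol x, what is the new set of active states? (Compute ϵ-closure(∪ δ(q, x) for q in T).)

{0, 3, 4, 5, 7, 8, 10}

8 on x → {5}.
No x-transition from 0, 3, 4, 10.
Union after reading x: {5}.
Now take the ϵ-closure:
From 5 via ϵ: add 7.
From 7 via ϵ: add 10.
From 10 via ϵ: add 8.
From 8 via ϵ: add 3.
From 3 via ϵ: add 0.
From 0 via ϵ: add 4.
No new states can be added; the closed set is {0, 3, 4, 5, 7, 8, 10}.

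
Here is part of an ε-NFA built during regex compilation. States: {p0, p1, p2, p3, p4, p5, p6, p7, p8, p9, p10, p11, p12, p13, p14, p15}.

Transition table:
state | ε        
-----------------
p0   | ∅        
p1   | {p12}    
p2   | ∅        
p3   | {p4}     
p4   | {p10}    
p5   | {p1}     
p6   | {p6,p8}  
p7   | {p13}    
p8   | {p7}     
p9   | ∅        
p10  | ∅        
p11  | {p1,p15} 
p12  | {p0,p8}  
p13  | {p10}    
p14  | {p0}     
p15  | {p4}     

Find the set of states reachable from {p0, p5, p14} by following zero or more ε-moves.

Start with {p0, p5, p14}.
From p5 via ε: add p1.
From p1 via ε: add p12.
From p12 via ε: add p8.
From p8 via ε: add p7.
From p7 via ε: add p13.
From p13 via ε: add p10.
No new states can be added; the closed set is {p0, p1, p5, p7, p8, p10, p12, p13, p14}.

{p0, p1, p5, p7, p8, p10, p12, p13, p14}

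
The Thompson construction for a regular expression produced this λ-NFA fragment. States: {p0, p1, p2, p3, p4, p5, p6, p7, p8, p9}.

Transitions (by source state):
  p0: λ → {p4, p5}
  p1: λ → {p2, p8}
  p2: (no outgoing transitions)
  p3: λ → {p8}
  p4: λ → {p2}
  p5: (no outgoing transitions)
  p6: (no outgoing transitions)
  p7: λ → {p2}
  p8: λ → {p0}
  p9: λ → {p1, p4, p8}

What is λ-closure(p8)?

Start with {p8}.
From p8 via λ: add p0.
From p0 via λ: add p4, p5.
From p4 via λ: add p2.
No new states can be added; the closed set is {p0, p2, p4, p5, p8}.

{p0, p2, p4, p5, p8}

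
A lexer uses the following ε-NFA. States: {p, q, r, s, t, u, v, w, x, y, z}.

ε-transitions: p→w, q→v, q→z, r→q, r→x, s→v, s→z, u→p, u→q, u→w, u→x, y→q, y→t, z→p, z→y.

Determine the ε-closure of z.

Start with {z}.
From z via ε: add p, y.
From p via ε: add w.
From y via ε: add q, t.
From q via ε: add v.
No new states can be added; the closed set is {p, q, t, v, w, y, z}.

{p, q, t, v, w, y, z}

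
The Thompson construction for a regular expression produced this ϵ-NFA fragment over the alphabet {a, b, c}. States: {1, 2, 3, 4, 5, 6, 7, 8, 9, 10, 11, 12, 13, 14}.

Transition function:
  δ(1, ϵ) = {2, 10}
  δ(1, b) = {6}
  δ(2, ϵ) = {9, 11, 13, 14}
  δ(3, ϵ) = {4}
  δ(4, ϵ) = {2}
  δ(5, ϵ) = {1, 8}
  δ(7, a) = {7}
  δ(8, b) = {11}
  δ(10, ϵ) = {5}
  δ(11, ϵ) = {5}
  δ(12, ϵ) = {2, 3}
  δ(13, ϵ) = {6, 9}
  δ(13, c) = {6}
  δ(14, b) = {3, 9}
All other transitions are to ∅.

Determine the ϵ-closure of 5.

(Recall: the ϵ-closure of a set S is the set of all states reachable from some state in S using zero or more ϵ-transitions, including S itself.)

Start with {5}.
From 5 via ϵ: add 1, 8.
From 1 via ϵ: add 2, 10.
From 2 via ϵ: add 9, 11, 13, 14.
From 13 via ϵ: add 6.
No new states can be added; the closed set is {1, 2, 5, 6, 8, 9, 10, 11, 13, 14}.

{1, 2, 5, 6, 8, 9, 10, 11, 13, 14}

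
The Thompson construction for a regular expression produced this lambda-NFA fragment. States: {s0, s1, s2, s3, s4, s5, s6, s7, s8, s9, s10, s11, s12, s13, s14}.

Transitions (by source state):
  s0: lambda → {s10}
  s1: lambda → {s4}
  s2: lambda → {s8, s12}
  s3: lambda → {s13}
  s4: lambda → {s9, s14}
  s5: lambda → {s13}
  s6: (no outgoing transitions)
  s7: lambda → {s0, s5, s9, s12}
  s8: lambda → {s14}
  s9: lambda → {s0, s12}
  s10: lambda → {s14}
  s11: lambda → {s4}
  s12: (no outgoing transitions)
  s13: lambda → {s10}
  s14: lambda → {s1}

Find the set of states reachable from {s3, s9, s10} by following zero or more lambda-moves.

{s0, s1, s3, s4, s9, s10, s12, s13, s14}

Start with {s3, s9, s10}.
From s3 via lambda: add s13.
From s9 via lambda: add s0, s12.
From s10 via lambda: add s14.
From s14 via lambda: add s1.
From s1 via lambda: add s4.
No new states can be added; the closed set is {s0, s1, s3, s4, s9, s10, s12, s13, s14}.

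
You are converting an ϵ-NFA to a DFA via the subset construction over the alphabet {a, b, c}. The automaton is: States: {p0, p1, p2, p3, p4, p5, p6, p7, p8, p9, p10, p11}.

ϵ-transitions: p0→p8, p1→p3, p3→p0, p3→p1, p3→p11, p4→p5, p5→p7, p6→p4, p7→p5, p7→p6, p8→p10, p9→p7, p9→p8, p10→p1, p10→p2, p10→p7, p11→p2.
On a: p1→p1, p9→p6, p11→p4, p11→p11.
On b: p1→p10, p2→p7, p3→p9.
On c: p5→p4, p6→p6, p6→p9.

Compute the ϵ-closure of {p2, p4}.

{p2, p4, p5, p6, p7}

Start with {p2, p4}.
From p4 via ϵ: add p5.
From p5 via ϵ: add p7.
From p7 via ϵ: add p6.
No new states can be added; the closed set is {p2, p4, p5, p6, p7}.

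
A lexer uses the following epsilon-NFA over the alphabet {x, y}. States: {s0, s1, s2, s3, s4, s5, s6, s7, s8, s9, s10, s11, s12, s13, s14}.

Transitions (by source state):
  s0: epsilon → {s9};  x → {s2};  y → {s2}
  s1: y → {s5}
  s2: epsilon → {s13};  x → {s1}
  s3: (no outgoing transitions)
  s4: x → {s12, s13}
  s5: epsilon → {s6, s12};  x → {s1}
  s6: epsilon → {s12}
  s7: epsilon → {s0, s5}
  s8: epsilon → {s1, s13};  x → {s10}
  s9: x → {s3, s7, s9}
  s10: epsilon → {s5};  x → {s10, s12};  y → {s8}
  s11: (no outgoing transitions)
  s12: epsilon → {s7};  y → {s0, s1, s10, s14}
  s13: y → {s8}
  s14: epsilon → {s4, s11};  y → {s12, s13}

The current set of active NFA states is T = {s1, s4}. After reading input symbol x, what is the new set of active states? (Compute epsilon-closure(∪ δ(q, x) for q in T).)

{s0, s5, s6, s7, s9, s12, s13}

s4 on x → {s12, s13}.
No x-transition from s1.
Union after reading x: {s12, s13}.
Now take the epsilon-closure:
From s12 via epsilon: add s7.
From s7 via epsilon: add s0, s5.
From s0 via epsilon: add s9.
From s5 via epsilon: add s6.
No new states can be added; the closed set is {s0, s5, s6, s7, s9, s12, s13}.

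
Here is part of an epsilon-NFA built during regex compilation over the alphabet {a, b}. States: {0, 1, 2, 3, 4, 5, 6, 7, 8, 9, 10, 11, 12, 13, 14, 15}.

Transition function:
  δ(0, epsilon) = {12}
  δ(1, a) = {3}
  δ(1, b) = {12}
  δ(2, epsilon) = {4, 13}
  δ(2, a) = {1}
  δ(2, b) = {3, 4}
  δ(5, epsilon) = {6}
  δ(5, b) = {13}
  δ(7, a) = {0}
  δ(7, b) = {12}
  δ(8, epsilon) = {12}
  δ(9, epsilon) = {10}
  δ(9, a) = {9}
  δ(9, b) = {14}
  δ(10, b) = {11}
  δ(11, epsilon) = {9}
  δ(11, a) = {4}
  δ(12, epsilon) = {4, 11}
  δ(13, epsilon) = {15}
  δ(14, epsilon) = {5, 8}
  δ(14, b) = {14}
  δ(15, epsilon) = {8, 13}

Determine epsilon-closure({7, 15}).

Start with {7, 15}.
From 15 via epsilon: add 8, 13.
From 8 via epsilon: add 12.
From 12 via epsilon: add 4, 11.
From 11 via epsilon: add 9.
From 9 via epsilon: add 10.
No new states can be added; the closed set is {4, 7, 8, 9, 10, 11, 12, 13, 15}.

{4, 7, 8, 9, 10, 11, 12, 13, 15}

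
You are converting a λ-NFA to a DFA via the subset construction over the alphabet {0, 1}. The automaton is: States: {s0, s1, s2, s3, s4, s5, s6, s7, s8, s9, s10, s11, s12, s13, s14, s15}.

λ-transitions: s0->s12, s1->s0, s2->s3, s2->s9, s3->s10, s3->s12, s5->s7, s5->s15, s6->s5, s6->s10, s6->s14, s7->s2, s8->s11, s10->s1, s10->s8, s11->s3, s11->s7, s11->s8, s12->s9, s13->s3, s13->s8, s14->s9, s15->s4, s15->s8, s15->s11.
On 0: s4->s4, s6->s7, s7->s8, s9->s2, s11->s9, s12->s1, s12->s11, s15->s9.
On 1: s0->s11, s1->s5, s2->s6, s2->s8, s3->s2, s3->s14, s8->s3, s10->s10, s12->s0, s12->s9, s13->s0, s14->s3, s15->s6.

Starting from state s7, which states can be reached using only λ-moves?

Start with {s7}.
From s7 via λ: add s2.
From s2 via λ: add s3, s9.
From s3 via λ: add s10, s12.
From s10 via λ: add s1, s8.
From s1 via λ: add s0.
From s8 via λ: add s11.
No new states can be added; the closed set is {s0, s1, s2, s3, s7, s8, s9, s10, s11, s12}.

{s0, s1, s2, s3, s7, s8, s9, s10, s11, s12}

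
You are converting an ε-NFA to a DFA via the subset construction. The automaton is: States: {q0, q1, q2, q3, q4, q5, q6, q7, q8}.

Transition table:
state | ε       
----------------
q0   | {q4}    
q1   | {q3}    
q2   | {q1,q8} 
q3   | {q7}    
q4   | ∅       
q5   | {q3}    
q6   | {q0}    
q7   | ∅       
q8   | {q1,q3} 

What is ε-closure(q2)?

Start with {q2}.
From q2 via ε: add q1, q8.
From q1 via ε: add q3.
From q3 via ε: add q7.
No new states can be added; the closed set is {q1, q2, q3, q7, q8}.

{q1, q2, q3, q7, q8}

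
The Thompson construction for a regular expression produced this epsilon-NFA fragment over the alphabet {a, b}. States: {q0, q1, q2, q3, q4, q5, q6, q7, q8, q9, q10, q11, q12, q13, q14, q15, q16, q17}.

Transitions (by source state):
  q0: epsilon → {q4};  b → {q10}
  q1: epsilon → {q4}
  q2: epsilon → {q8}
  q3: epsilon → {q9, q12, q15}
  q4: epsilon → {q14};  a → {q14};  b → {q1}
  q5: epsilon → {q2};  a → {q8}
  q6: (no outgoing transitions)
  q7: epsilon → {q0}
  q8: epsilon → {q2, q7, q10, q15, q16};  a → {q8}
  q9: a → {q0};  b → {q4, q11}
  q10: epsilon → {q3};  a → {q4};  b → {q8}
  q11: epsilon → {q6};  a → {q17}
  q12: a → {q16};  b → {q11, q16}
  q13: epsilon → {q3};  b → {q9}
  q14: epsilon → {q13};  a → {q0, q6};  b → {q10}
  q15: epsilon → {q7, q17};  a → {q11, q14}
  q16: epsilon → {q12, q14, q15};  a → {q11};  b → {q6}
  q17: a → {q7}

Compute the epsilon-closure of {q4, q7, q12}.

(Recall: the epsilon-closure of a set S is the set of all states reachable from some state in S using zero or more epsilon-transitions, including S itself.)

{q0, q3, q4, q7, q9, q12, q13, q14, q15, q17}

Start with {q4, q7, q12}.
From q4 via epsilon: add q14.
From q7 via epsilon: add q0.
From q14 via epsilon: add q13.
From q13 via epsilon: add q3.
From q3 via epsilon: add q9, q15.
From q15 via epsilon: add q17.
No new states can be added; the closed set is {q0, q3, q4, q7, q9, q12, q13, q14, q15, q17}.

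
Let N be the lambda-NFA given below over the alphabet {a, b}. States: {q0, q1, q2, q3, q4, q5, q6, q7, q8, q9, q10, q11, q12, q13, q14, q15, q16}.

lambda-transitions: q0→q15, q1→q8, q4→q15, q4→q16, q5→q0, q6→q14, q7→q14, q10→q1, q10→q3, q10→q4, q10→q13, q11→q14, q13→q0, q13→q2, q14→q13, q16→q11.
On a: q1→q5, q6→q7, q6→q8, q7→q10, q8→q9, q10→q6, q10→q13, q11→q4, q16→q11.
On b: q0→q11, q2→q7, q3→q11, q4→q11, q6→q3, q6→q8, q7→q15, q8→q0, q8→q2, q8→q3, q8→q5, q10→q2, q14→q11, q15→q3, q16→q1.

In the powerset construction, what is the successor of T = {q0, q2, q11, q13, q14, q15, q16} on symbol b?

{q0, q1, q2, q3, q7, q8, q11, q13, q14, q15}

q0 on b → {q11}.
q2 on b → {q7}.
q14 on b → {q11}.
q15 on b → {q3}.
q16 on b → {q1}.
No b-transition from q11, q13.
Union after reading b: {q1, q3, q7, q11}.
Now take the lambda-closure:
From q1 via lambda: add q8.
From q7 via lambda: add q14.
From q14 via lambda: add q13.
From q13 via lambda: add q0, q2.
From q0 via lambda: add q15.
No new states can be added; the closed set is {q0, q1, q2, q3, q7, q8, q11, q13, q14, q15}.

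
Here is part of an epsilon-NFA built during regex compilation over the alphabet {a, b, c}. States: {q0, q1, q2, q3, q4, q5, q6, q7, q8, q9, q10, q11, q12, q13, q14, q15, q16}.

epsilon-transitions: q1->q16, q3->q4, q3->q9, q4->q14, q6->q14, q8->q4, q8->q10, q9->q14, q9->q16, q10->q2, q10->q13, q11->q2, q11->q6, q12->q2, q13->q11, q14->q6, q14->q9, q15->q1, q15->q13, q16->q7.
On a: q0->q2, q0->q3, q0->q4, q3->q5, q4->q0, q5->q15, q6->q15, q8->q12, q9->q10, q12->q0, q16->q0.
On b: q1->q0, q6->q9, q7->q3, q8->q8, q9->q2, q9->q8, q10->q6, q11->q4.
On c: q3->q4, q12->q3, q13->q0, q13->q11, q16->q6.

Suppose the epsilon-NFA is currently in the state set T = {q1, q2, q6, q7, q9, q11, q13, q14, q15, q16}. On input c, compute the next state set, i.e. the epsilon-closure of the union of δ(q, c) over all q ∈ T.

q13 on c → {q0, q11}.
q16 on c → {q6}.
No c-transition from q1, q2, q6, q7, q9, q11, q14, q15.
Union after reading c: {q0, q6, q11}.
Now take the epsilon-closure:
From q6 via epsilon: add q14.
From q11 via epsilon: add q2.
From q14 via epsilon: add q9.
From q9 via epsilon: add q16.
From q16 via epsilon: add q7.
No new states can be added; the closed set is {q0, q2, q6, q7, q9, q11, q14, q16}.

{q0, q2, q6, q7, q9, q11, q14, q16}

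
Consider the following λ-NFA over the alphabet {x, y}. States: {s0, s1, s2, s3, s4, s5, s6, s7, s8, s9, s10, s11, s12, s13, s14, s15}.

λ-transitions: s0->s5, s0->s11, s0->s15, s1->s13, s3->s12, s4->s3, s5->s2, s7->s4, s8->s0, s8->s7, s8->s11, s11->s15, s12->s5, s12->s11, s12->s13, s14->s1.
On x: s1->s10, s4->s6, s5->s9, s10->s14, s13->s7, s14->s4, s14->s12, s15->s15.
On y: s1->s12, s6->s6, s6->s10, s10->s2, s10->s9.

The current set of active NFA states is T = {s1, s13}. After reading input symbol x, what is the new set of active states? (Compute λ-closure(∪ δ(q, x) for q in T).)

s1 on x → {s10}.
s13 on x → {s7}.
Union after reading x: {s7, s10}.
Now take the λ-closure:
From s7 via λ: add s4.
From s4 via λ: add s3.
From s3 via λ: add s12.
From s12 via λ: add s5, s11, s13.
From s5 via λ: add s2.
From s11 via λ: add s15.
No new states can be added; the closed set is {s2, s3, s4, s5, s7, s10, s11, s12, s13, s15}.

{s2, s3, s4, s5, s7, s10, s11, s12, s13, s15}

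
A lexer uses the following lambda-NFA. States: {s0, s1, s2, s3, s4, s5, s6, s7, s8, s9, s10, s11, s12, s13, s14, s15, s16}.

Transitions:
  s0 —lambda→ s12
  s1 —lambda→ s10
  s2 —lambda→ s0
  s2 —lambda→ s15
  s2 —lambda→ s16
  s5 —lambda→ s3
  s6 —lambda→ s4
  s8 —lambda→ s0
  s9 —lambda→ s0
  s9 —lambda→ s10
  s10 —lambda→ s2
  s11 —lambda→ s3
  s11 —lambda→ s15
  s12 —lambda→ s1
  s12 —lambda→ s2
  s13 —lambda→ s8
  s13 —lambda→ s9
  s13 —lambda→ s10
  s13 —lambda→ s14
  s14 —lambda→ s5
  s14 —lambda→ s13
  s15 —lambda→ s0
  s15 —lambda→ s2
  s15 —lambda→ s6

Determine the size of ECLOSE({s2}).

Start with {s2}.
From s2 via lambda: add s0, s15, s16.
From s0 via lambda: add s12.
From s15 via lambda: add s6.
From s6 via lambda: add s4.
From s12 via lambda: add s1.
From s1 via lambda: add s10.
lambda-closure = {s0, s1, s2, s4, s6, s10, s12, s15, s16}, which has 9 states.

9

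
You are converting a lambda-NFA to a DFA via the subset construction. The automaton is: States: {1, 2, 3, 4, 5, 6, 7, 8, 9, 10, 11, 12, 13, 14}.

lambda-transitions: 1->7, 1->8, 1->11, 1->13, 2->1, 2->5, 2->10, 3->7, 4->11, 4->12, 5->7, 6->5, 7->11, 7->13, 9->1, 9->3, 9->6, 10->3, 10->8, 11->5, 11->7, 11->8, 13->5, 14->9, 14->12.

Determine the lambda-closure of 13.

Start with {13}.
From 13 via lambda: add 5.
From 5 via lambda: add 7.
From 7 via lambda: add 11.
From 11 via lambda: add 8.
No new states can be added; the closed set is {5, 7, 8, 11, 13}.

{5, 7, 8, 11, 13}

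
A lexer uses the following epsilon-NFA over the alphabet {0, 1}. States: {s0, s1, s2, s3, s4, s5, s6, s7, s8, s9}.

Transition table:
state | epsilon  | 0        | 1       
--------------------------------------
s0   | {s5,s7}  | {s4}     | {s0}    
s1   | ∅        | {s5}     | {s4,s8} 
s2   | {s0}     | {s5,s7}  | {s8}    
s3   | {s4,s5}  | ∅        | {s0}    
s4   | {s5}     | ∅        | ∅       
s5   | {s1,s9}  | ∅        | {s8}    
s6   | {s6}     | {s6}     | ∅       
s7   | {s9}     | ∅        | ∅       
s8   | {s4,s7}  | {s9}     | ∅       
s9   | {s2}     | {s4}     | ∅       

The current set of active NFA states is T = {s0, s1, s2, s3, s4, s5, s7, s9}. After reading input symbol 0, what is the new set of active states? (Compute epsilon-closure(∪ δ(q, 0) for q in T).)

{s0, s1, s2, s4, s5, s7, s9}

s0 on 0 → {s4}.
s1 on 0 → {s5}.
s2 on 0 → {s5, s7}.
s9 on 0 → {s4}.
No 0-transition from s3, s4, s5, s7.
Union after reading 0: {s4, s5, s7}.
Now take the epsilon-closure:
From s5 via epsilon: add s1, s9.
From s9 via epsilon: add s2.
From s2 via epsilon: add s0.
No new states can be added; the closed set is {s0, s1, s2, s4, s5, s7, s9}.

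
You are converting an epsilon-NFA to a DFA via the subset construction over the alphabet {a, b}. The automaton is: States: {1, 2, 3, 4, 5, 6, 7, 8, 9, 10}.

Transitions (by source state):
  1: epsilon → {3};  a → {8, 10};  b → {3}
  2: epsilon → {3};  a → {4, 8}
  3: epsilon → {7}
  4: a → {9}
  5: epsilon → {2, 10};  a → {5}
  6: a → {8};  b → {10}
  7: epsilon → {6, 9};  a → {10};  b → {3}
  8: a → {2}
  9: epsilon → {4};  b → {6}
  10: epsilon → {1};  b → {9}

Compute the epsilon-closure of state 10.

Start with {10}.
From 10 via epsilon: add 1.
From 1 via epsilon: add 3.
From 3 via epsilon: add 7.
From 7 via epsilon: add 6, 9.
From 9 via epsilon: add 4.
No new states can be added; the closed set is {1, 3, 4, 6, 7, 9, 10}.

{1, 3, 4, 6, 7, 9, 10}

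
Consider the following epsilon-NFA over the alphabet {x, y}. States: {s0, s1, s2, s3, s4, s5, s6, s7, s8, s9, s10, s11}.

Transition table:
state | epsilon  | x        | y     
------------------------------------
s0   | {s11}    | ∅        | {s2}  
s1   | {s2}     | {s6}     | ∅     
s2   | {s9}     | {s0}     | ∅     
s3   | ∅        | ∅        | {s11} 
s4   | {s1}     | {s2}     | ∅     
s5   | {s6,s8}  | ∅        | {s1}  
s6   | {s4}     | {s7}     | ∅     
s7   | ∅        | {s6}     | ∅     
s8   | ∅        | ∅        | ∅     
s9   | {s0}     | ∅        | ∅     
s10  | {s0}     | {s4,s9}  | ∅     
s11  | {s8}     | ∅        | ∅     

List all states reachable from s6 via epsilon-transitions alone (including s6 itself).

Start with {s6}.
From s6 via epsilon: add s4.
From s4 via epsilon: add s1.
From s1 via epsilon: add s2.
From s2 via epsilon: add s9.
From s9 via epsilon: add s0.
From s0 via epsilon: add s11.
From s11 via epsilon: add s8.
No new states can be added; the closed set is {s0, s1, s2, s4, s6, s8, s9, s11}.

{s0, s1, s2, s4, s6, s8, s9, s11}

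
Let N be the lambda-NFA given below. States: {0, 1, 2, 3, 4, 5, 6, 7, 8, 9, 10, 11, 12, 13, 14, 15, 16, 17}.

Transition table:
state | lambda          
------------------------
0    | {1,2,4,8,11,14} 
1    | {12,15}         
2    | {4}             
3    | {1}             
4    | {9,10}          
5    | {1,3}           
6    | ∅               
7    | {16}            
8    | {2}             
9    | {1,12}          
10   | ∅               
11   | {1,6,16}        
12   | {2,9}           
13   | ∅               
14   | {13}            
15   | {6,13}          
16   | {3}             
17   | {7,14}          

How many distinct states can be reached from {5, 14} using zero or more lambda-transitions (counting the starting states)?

12

Start with {5, 14}.
From 5 via lambda: add 1, 3.
From 14 via lambda: add 13.
From 1 via lambda: add 12, 15.
From 12 via lambda: add 2, 9.
From 15 via lambda: add 6.
From 2 via lambda: add 4.
From 4 via lambda: add 10.
lambda-closure = {1, 2, 3, 4, 5, 6, 9, 10, 12, 13, 14, 15}, which has 12 states.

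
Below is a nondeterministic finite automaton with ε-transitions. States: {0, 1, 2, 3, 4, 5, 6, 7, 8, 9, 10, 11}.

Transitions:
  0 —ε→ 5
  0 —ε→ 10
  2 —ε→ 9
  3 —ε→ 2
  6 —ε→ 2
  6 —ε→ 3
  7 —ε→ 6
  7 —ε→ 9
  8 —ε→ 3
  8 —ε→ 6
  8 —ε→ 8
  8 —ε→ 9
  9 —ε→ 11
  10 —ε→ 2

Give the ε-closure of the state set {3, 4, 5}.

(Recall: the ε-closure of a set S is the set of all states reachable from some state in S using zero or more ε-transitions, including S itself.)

{2, 3, 4, 5, 9, 11}

Start with {3, 4, 5}.
From 3 via ε: add 2.
From 2 via ε: add 9.
From 9 via ε: add 11.
No new states can be added; the closed set is {2, 3, 4, 5, 9, 11}.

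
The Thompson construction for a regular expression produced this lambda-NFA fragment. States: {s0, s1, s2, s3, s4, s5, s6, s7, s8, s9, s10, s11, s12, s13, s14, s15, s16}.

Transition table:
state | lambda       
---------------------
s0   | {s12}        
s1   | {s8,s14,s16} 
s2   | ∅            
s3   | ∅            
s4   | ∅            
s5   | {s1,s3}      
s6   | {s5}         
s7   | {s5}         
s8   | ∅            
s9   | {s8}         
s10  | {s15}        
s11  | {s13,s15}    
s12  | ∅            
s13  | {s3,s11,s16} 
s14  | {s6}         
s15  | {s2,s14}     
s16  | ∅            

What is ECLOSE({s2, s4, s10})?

{s1, s2, s3, s4, s5, s6, s8, s10, s14, s15, s16}

Start with {s2, s4, s10}.
From s10 via lambda: add s15.
From s15 via lambda: add s14.
From s14 via lambda: add s6.
From s6 via lambda: add s5.
From s5 via lambda: add s1, s3.
From s1 via lambda: add s8, s16.
No new states can be added; the closed set is {s1, s2, s3, s4, s5, s6, s8, s10, s14, s15, s16}.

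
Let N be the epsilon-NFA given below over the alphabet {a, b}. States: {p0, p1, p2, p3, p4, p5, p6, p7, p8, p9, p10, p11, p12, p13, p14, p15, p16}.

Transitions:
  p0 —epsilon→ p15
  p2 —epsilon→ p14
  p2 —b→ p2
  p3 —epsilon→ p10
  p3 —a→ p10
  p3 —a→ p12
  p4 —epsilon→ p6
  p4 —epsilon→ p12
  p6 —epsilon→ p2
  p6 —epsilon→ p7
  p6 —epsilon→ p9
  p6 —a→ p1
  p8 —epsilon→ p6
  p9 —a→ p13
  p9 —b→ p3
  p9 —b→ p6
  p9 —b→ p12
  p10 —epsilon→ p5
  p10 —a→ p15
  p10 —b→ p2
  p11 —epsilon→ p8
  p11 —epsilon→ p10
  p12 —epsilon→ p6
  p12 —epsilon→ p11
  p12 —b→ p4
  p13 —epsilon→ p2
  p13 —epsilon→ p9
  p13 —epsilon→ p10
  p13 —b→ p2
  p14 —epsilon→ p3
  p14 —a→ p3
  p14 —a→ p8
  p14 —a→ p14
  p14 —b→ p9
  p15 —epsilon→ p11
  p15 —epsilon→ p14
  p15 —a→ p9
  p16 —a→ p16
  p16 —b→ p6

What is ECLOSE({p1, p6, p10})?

{p1, p2, p3, p5, p6, p7, p9, p10, p14}

Start with {p1, p6, p10}.
From p6 via epsilon: add p2, p7, p9.
From p10 via epsilon: add p5.
From p2 via epsilon: add p14.
From p14 via epsilon: add p3.
No new states can be added; the closed set is {p1, p2, p3, p5, p6, p7, p9, p10, p14}.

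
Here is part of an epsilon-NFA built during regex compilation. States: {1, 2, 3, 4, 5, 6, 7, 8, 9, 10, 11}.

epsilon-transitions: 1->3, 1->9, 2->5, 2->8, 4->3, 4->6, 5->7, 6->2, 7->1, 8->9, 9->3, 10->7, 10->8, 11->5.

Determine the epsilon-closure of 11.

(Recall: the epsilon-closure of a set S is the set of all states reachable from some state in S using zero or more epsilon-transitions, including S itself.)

Start with {11}.
From 11 via epsilon: add 5.
From 5 via epsilon: add 7.
From 7 via epsilon: add 1.
From 1 via epsilon: add 3, 9.
No new states can be added; the closed set is {1, 3, 5, 7, 9, 11}.

{1, 3, 5, 7, 9, 11}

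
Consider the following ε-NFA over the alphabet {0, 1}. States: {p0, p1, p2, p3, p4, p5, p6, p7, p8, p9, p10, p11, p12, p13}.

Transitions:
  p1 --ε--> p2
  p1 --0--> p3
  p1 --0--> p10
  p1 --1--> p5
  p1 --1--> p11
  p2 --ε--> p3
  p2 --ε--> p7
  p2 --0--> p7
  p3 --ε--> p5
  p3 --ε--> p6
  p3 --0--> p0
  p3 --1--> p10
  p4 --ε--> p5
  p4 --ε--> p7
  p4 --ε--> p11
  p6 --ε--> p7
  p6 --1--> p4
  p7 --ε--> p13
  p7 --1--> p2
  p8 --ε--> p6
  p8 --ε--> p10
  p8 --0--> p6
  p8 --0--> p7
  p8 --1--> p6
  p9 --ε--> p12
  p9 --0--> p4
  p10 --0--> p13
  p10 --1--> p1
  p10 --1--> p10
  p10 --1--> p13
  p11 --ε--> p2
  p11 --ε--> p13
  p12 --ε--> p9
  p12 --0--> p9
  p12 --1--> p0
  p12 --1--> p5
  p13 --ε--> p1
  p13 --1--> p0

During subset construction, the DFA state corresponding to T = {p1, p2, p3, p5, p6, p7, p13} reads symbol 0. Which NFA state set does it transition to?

p1 on 0 → {p3, p10}.
p2 on 0 → {p7}.
p3 on 0 → {p0}.
No 0-transition from p5, p6, p7, p13.
Union after reading 0: {p0, p3, p7, p10}.
Now take the ε-closure:
From p3 via ε: add p5, p6.
From p7 via ε: add p13.
From p13 via ε: add p1.
From p1 via ε: add p2.
No new states can be added; the closed set is {p0, p1, p2, p3, p5, p6, p7, p10, p13}.

{p0, p1, p2, p3, p5, p6, p7, p10, p13}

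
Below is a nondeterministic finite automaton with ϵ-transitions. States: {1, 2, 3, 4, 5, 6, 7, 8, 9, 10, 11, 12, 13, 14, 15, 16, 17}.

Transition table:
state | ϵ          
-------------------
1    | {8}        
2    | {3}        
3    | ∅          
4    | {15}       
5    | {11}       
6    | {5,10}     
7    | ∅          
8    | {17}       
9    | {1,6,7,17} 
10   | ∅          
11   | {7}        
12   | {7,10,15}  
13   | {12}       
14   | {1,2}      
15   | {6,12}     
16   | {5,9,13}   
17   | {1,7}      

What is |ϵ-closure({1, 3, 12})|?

11

Start with {1, 3, 12}.
From 1 via ϵ: add 8.
From 12 via ϵ: add 7, 10, 15.
From 8 via ϵ: add 17.
From 15 via ϵ: add 6.
From 6 via ϵ: add 5.
From 5 via ϵ: add 11.
ϵ-closure = {1, 3, 5, 6, 7, 8, 10, 11, 12, 15, 17}, which has 11 states.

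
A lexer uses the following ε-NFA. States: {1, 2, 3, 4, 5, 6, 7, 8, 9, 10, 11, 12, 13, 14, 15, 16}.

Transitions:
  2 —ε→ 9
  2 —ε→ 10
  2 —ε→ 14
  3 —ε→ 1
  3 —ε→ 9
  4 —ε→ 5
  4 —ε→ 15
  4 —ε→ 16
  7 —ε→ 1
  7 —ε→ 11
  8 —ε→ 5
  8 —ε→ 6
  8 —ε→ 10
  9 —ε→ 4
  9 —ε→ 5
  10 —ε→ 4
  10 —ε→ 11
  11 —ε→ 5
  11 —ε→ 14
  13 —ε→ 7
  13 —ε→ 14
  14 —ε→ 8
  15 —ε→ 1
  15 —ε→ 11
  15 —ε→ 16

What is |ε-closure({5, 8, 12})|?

11

Start with {5, 8, 12}.
From 8 via ε: add 6, 10.
From 10 via ε: add 4, 11.
From 4 via ε: add 15, 16.
From 11 via ε: add 14.
From 15 via ε: add 1.
ε-closure = {1, 4, 5, 6, 8, 10, 11, 12, 14, 15, 16}, which has 11 states.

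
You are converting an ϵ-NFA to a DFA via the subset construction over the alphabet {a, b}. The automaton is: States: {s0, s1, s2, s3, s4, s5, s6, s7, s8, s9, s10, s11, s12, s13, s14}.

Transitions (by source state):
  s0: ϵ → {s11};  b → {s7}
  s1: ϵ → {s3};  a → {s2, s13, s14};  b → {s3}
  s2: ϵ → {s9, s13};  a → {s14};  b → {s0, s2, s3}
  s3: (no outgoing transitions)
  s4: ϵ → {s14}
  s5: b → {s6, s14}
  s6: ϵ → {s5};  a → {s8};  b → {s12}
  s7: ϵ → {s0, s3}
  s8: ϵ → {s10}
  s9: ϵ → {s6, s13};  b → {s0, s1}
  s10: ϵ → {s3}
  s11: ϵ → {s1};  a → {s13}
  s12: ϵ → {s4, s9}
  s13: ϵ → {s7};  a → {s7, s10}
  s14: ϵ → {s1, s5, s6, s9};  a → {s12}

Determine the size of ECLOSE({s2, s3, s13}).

Start with {s2, s3, s13}.
From s2 via ϵ: add s9.
From s13 via ϵ: add s7.
From s7 via ϵ: add s0.
From s9 via ϵ: add s6.
From s0 via ϵ: add s11.
From s6 via ϵ: add s5.
From s11 via ϵ: add s1.
ϵ-closure = {s0, s1, s2, s3, s5, s6, s7, s9, s11, s13}, which has 10 states.

10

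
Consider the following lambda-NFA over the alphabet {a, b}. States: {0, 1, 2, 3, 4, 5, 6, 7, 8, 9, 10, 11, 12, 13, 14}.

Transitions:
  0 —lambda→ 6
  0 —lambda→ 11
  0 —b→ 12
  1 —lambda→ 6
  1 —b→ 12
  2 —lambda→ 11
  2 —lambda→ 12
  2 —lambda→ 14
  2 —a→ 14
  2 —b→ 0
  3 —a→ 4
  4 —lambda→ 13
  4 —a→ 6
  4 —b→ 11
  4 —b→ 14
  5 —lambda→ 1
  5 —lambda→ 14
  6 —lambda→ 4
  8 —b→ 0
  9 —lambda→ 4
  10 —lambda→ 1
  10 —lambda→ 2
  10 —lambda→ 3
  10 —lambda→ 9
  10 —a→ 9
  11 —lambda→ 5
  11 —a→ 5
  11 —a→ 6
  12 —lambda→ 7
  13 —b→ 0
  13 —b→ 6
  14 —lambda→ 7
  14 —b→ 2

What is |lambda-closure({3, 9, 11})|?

Start with {3, 9, 11}.
From 9 via lambda: add 4.
From 11 via lambda: add 5.
From 4 via lambda: add 13.
From 5 via lambda: add 1, 14.
From 1 via lambda: add 6.
From 14 via lambda: add 7.
lambda-closure = {1, 3, 4, 5, 6, 7, 9, 11, 13, 14}, which has 10 states.

10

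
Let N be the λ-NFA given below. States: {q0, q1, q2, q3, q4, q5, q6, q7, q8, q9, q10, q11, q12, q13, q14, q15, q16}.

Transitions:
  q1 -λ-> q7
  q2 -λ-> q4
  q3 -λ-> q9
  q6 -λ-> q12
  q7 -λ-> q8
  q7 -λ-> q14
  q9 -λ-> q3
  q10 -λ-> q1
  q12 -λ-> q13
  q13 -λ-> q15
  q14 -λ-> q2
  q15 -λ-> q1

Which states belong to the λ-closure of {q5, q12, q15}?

Start with {q5, q12, q15}.
From q12 via λ: add q13.
From q15 via λ: add q1.
From q1 via λ: add q7.
From q7 via λ: add q8, q14.
From q14 via λ: add q2.
From q2 via λ: add q4.
No new states can be added; the closed set is {q1, q2, q4, q5, q7, q8, q12, q13, q14, q15}.

{q1, q2, q4, q5, q7, q8, q12, q13, q14, q15}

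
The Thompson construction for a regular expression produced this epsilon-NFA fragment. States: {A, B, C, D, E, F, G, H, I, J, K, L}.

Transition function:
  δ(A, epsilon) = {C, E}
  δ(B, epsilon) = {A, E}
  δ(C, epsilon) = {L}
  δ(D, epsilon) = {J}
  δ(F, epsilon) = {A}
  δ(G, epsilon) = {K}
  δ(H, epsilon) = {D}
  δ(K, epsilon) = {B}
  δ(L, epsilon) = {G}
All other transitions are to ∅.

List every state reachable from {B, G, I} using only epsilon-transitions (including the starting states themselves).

{A, B, C, E, G, I, K, L}

Start with {B, G, I}.
From B via epsilon: add A, E.
From G via epsilon: add K.
From A via epsilon: add C.
From C via epsilon: add L.
No new states can be added; the closed set is {A, B, C, E, G, I, K, L}.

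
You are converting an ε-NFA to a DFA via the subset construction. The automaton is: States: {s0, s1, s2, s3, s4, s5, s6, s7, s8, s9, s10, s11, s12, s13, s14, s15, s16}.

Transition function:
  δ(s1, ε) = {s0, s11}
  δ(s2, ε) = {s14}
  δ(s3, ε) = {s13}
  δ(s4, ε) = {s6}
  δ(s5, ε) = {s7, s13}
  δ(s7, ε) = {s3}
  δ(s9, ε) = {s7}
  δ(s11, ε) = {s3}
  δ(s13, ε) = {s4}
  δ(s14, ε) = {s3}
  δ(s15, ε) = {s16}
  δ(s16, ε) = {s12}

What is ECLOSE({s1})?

{s0, s1, s3, s4, s6, s11, s13}

Start with {s1}.
From s1 via ε: add s0, s11.
From s11 via ε: add s3.
From s3 via ε: add s13.
From s13 via ε: add s4.
From s4 via ε: add s6.
No new states can be added; the closed set is {s0, s1, s3, s4, s6, s11, s13}.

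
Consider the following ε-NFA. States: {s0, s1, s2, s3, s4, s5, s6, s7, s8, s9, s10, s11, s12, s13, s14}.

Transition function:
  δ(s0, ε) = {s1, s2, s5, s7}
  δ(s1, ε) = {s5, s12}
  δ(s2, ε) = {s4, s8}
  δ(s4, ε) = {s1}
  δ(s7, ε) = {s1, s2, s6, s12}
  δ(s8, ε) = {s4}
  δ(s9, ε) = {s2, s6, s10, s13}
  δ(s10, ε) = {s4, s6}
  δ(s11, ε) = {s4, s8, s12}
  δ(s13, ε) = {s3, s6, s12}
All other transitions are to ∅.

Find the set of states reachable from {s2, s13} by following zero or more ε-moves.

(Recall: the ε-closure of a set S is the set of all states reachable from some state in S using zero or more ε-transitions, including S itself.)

{s1, s2, s3, s4, s5, s6, s8, s12, s13}

Start with {s2, s13}.
From s2 via ε: add s4, s8.
From s13 via ε: add s3, s6, s12.
From s4 via ε: add s1.
From s1 via ε: add s5.
No new states can be added; the closed set is {s1, s2, s3, s4, s5, s6, s8, s12, s13}.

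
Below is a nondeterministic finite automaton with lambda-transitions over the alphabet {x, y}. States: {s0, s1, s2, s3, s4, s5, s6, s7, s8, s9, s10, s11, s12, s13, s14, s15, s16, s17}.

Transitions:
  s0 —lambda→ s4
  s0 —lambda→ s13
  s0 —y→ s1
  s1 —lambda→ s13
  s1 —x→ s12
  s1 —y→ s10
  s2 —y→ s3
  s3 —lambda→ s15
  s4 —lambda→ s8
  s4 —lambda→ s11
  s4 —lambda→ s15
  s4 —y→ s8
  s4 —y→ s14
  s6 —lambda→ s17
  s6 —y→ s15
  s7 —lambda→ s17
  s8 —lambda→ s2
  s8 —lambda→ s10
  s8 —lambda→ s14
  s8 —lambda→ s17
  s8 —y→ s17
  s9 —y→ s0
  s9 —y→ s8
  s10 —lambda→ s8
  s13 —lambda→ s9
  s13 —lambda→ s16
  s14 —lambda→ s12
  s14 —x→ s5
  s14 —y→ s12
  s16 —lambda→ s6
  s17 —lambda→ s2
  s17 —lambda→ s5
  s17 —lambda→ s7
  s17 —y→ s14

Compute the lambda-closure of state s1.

Start with {s1}.
From s1 via lambda: add s13.
From s13 via lambda: add s9, s16.
From s16 via lambda: add s6.
From s6 via lambda: add s17.
From s17 via lambda: add s2, s5, s7.
No new states can be added; the closed set is {s1, s2, s5, s6, s7, s9, s13, s16, s17}.

{s1, s2, s5, s6, s7, s9, s13, s16, s17}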